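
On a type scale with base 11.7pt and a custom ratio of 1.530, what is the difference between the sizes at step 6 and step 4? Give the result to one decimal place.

Step 4: 11.7 × 1.530⁴ = 64.114pt
Step 6: 11.7 × 1.530⁶ = 150.084pt
Difference: 150.084 − 64.114 = 85.970pt

86.0pt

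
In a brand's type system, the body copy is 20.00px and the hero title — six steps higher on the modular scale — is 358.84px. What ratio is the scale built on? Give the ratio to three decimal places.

1.618

r⁶ = 358.84 / 20.00, so r = (358.84/20.00)^(1/6).
r = 17.9420^(1/6) ≈ 1.6180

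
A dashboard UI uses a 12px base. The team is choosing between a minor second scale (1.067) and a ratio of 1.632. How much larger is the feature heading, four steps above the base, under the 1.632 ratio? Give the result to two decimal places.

69.57px

Minor second: 12.0 × 1.067⁴ = 15.5539px
At 1.632: 12.0 × 1.632⁴ = 85.1259px
Difference: 85.1259 − 15.5539 = 69.5720px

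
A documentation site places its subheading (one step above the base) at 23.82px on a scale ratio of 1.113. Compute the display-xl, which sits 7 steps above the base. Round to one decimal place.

23.82 × 1.113⁶ = 23.82 × 1.90095 ≈ 45.281

45.3px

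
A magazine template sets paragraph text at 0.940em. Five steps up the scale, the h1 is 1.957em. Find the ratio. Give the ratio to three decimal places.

1.158

r⁵ = 1.957 / 0.940, so r = (1.957/0.940)^(1/5).
r = 2.0819^(1/5) ≈ 1.1580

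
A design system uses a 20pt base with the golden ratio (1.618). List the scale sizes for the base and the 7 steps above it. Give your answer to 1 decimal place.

Step 0: 20pt
Step 1: 20.0 × 1.618 = 32.4
Step 2: 20.0 × 1.618² = 52.4
Step 3: 20.0 × 1.618³ = 84.7
Step 4: 20.0 × 1.618⁴ = 137.1
Step 5: 20.0 × 1.618⁵ = 221.8
Step 6: 20.0 × 1.618⁶ = 358.8
Step 7: 20.0 × 1.618⁷ = 580.6

20.0pt, 32.4pt, 52.4pt, 84.7pt, 137.1pt, 221.8pt, 358.8pt, 580.6pt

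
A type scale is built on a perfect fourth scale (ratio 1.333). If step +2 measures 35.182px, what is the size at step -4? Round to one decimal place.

6.3px

35.182 ÷ 1.333⁶ = 35.182 ÷ 5.61023 ≈ 6.271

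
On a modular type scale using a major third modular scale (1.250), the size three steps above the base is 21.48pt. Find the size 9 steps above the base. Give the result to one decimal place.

21.48 × 1.250⁶ = 21.48 × 3.81470 ≈ 81.940

81.9pt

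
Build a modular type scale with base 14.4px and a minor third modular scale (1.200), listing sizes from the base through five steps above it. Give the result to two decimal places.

Step 0: 14.4px
Step 1: 14.4 × 1.200 = 17.28
Step 2: 14.4 × 1.200² = 20.74
Step 3: 14.4 × 1.200³ = 24.88
Step 4: 14.4 × 1.200⁴ = 29.86
Step 5: 14.4 × 1.200⁵ = 35.83

14.40px, 17.28px, 20.74px, 24.88px, 29.86px, 35.83px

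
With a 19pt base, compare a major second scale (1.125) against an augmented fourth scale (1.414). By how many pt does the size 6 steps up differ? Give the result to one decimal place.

Major second: 19.0 × 1.125⁶ = 38.518pt
Augmented fourth: 19.0 × 1.414⁶ = 151.862pt
Difference: 151.862 − 38.518 = 113.344pt

113.3pt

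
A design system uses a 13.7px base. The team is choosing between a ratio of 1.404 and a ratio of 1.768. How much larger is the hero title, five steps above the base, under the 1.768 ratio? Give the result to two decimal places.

161.92px

At 1.404: 13.7 × 1.404⁵ = 74.7405px
At 1.768: 13.7 × 1.768⁵ = 236.6638px
Difference: 236.6638 − 74.7405 = 161.9233px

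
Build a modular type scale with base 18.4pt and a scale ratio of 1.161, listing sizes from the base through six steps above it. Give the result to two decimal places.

18.40pt, 21.36pt, 24.80pt, 28.79pt, 33.43pt, 38.81pt, 45.06pt

Step 0: 18.4pt
Step 1: 18.4 × 1.161 = 21.36
Step 2: 18.4 × 1.161² = 24.80
Step 3: 18.4 × 1.161³ = 28.79
Step 4: 18.4 × 1.161⁴ = 33.43
Step 5: 18.4 × 1.161⁵ = 38.81
Step 6: 18.4 × 1.161⁶ = 45.06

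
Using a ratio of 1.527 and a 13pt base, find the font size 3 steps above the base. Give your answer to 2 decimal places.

13.0 × 1.527³ = 13.0 × 3.56055 ≈ 46.29

46.29pt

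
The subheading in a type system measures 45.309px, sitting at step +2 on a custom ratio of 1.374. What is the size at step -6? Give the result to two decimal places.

3.57px

Moving from step +2 to step -6 is 8 steps down, so divide by r⁸.
45.309 ÷ 1.374⁸ = 45.309 ÷ 12.70264 ≈ 3.567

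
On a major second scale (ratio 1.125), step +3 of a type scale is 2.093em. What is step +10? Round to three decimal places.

4.773em

Moving from step +3 to step +10 is 7 steps up, so multiply by r⁷.
2.093 × 1.125⁷ = 2.093 × 2.28070 ≈ 4.773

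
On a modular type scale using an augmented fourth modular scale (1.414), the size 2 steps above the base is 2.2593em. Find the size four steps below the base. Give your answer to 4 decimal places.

2.2593 ÷ 1.414⁶ = 2.2593 ÷ 7.99275 ≈ 0.2827

0.2827em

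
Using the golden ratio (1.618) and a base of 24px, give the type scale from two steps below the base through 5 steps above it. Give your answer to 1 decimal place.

Step -2: 24.0 ÷ 1.618² = 9.2
Step -1: 24.0 ÷ 1.618 = 14.8
Step 0: 24px
Step 1: 24.0 × 1.618 = 38.8
Step 2: 24.0 × 1.618² = 62.8
Step 3: 24.0 × 1.618³ = 101.7
Step 4: 24.0 × 1.618⁴ = 164.5
Step 5: 24.0 × 1.618⁵ = 266.1

9.2px, 14.8px, 24.0px, 38.8px, 62.8px, 101.7px, 164.5px, 266.1px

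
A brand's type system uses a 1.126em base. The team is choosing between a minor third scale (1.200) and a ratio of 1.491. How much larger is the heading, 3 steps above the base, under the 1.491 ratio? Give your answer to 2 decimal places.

Minor third: 1.126 × 1.200³ = 1.9457em
At 1.491: 1.126 × 1.491³ = 3.7323em
Difference: 3.7323 − 1.9457 = 1.7866em

1.79em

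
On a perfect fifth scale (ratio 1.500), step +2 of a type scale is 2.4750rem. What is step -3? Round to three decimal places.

2.4750 ÷ 1.500⁵ = 2.4750 ÷ 7.59375 ≈ 0.326

0.326rem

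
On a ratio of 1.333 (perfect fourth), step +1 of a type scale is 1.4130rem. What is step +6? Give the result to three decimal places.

5.947rem

1.4130 × 1.333⁵ = 1.4130 × 4.20873 ≈ 5.947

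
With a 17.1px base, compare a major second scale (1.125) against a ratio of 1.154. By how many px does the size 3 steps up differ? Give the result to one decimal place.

Major second: 17.1 × 1.125³ = 24.347px
At 1.154: 17.1 × 1.154³ = 26.279px
Difference: 26.279 − 24.347 = 1.932px

1.9px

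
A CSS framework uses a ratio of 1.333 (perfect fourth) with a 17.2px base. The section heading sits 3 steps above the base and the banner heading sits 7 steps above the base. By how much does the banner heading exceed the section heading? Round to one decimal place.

Step 3: 17.2 × 1.333³ = 40.740px
Step 7: 17.2 × 1.333⁷ = 128.629px
Difference: 128.629 − 40.740 = 87.889px

87.9px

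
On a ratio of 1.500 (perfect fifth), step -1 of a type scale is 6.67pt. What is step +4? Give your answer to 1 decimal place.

Moving from step -1 to step +4 is 5 steps up, so multiply by r⁵.
6.67 × 1.500⁵ = 6.67 × 7.59375 ≈ 50.650

50.7pt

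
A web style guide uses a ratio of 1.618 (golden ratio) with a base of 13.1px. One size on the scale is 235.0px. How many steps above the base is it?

6

1.618ⁿ = 235.0 / 13.1 = 17.9389
n = ln(17.9389) / ln(1.618) = 2.8870 / 0.4812 ≈ 6.00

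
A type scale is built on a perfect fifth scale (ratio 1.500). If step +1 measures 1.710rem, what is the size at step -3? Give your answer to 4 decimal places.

1.710 ÷ 1.500⁴ = 1.710 ÷ 5.06250 ≈ 0.3378

0.3378rem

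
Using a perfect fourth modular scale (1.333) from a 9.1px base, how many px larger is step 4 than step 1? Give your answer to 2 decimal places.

Step 1: 9.1 × 1.333 = 12.1303px
Step 4: 9.1 × 1.333⁴ = 28.7317px
Difference: 28.7317 − 12.1303 = 16.6014px

16.60px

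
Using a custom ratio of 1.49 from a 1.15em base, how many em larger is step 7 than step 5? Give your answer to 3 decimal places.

10.304em

Step 5: 1.15 × 1.49⁵ = 8.44557em
Step 7: 1.15 × 1.49⁷ = 18.75002em
Difference: 18.75002 − 8.44557 = 10.30445em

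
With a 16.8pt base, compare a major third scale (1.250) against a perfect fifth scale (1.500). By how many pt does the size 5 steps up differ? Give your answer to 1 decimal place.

Major third: 16.8 × 1.250⁵ = 51.270pt
Perfect fifth: 16.8 × 1.500⁵ = 127.575pt
Difference: 127.575 − 51.270 = 76.305pt

76.3pt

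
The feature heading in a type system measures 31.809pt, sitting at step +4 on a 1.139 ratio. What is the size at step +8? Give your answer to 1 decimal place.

Moving from step +4 to step +8 is 4 steps up, so multiply by r⁴.
31.809 × 1.139⁴ = 31.809 × 1.68304 ≈ 53.536

53.5pt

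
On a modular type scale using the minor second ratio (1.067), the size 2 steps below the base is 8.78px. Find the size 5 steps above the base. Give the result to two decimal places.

8.78 × 1.067⁷ = 8.78 × 1.57453 ≈ 13.824

13.82px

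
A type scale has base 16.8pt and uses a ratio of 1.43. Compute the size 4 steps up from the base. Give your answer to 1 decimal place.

A modular type scale is a geometric sequence: sizeₙ = base × rⁿ.
16.8 × 1.43⁴ = 16.8 × 4.18162 ≈ 70.25

70.3pt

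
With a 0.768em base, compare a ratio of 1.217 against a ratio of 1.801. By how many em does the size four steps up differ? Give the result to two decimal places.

6.40em

At 1.217: 0.768 × 1.217⁴ = 1.6847em
At 1.801: 0.768 × 1.801⁴ = 8.0801em
Difference: 8.0801 − 1.6847 = 6.3954em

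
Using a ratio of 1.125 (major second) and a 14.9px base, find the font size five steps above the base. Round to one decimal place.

14.9 × 1.125⁵ = 14.9 × 1.80203 ≈ 26.85

26.9px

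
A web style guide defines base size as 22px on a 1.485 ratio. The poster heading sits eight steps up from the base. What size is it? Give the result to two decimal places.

520.28px

22.0 × 1.485⁸ = 22.0 × 23.64894 ≈ 520.28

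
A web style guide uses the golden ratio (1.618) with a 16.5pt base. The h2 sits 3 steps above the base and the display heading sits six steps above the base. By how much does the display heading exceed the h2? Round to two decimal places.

226.15pt

Step 3: 16.5 × 1.618³ = 69.8907pt
Step 6: 16.5 × 1.618⁶ = 296.0432pt
Difference: 296.0432 − 69.8907 = 226.1525pt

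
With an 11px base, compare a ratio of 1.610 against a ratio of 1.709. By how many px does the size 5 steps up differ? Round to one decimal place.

41.4px

At 1.610: 11.0 × 1.610⁵ = 118.993px
At 1.709: 11.0 × 1.709⁵ = 160.363px
Difference: 160.363 − 118.993 = 41.370px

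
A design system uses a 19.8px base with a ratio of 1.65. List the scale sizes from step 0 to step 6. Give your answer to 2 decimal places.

19.80px, 32.67px, 53.91px, 88.94px, 146.76px, 242.15px, 399.55px

Step 0: 19.8px
Step 1: 19.8 × 1.65 = 32.67
Step 2: 19.8 × 1.65² = 53.91
Step 3: 19.8 × 1.65³ = 88.94
Step 4: 19.8 × 1.65⁴ = 146.76
Step 5: 19.8 × 1.65⁵ = 242.15
Step 6: 19.8 × 1.65⁶ = 399.55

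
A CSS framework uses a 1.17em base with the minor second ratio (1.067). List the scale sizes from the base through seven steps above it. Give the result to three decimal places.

1.170em, 1.248em, 1.332em, 1.421em, 1.517em, 1.618em, 1.727em, 1.842em

Step 0: 1.17em
Step 1: 1.17 × 1.067 = 1.248
Step 2: 1.17 × 1.067² = 1.332
Step 3: 1.17 × 1.067³ = 1.421
Step 4: 1.17 × 1.067⁴ = 1.517
Step 5: 1.17 × 1.067⁵ = 1.618
Step 6: 1.17 × 1.067⁶ = 1.727
Step 7: 1.17 × 1.067⁷ = 1.842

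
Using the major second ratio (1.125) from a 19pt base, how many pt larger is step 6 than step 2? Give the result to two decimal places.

Step 2: 19.0 × 1.125² = 24.0469pt
Step 6: 19.0 × 1.125⁶ = 38.5184pt
Difference: 38.5184 − 24.0469 = 14.4715pt

14.47pt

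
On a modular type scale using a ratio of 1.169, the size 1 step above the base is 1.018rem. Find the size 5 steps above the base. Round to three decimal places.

The gap is 5 − (1) = 4 steps, so the factor is 1.169^4.
1.018 × 1.169⁴ = 1.018 × 1.86749 ≈ 1.901

1.901rem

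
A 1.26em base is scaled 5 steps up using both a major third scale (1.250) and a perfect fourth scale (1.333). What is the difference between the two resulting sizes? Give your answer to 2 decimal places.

1.46em

Major third: 1.26 × 1.250⁵ = 3.8452em
Perfect fourth: 1.26 × 1.333⁵ = 5.3030em
Difference: 5.3030 − 3.8452 = 1.4578em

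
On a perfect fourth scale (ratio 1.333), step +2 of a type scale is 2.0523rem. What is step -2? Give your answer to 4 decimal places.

Moving from step +2 to step -2 is 4 steps down, so divide by r⁴.
2.0523 ÷ 1.333⁴ = 2.0523 ÷ 3.15733 ≈ 0.6500

0.6500rem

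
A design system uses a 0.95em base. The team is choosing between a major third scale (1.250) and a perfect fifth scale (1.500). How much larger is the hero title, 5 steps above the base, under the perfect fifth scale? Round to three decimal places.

Major third: 0.95 × 1.250⁵ = 2.89917em
Perfect fifth: 0.95 × 1.500⁵ = 7.21406em
Difference: 7.21406 − 2.89917 = 4.31489em

4.315em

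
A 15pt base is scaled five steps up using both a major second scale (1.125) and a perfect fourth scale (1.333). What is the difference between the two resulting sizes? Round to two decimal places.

36.10pt

Major second: 15.0 × 1.125⁵ = 27.0305pt
Perfect fourth: 15.0 × 1.333⁵ = 63.1309pt
Difference: 63.1309 − 27.0305 = 36.1004pt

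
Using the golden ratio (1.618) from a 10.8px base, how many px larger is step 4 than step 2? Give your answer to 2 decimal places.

Step 2: 10.8 × 1.618² = 28.2736px
Step 4: 10.8 × 1.618⁴ = 74.0181px
Difference: 74.0181 − 28.2736 = 45.7445px

45.74px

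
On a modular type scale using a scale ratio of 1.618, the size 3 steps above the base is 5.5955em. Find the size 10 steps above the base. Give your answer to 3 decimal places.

The gap is 10 − (3) = 7 steps, so the factor is 1.618^7.
5.5955 × 1.618⁷ = 5.5955 × 29.03017 ≈ 162.438

162.438em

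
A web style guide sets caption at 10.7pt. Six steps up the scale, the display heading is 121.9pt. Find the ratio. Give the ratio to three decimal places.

The ratio satisfies 10.7 × r⁶ = 121.9, so r = (121.9 / 10.7)^(1/6).
r = 11.3925^(1/6) ≈ 1.5000

1.500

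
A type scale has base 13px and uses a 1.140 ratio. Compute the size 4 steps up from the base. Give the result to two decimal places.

13.0 × 1.140⁴ = 13.0 × 1.68896 ≈ 21.96

21.96px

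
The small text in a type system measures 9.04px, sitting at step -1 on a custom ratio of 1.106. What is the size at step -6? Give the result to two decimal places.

9.04 ÷ 1.106⁵ = 9.04 ÷ 1.65491 ≈ 5.463

5.46px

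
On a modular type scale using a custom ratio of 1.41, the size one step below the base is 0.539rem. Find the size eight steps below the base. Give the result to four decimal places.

0.539 ÷ 1.41⁷ = 0.539 ÷ 11.07985 ≈ 0.0486

0.0486rem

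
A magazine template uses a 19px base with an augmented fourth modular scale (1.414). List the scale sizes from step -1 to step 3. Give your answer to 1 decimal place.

13.4px, 19.0px, 26.9px, 38.0px, 53.7px

Step -1: 19.0 ÷ 1.414 = 13.4
Step 0: 19px
Step 1: 19.0 × 1.414 = 26.9
Step 2: 19.0 × 1.414² = 38.0
Step 3: 19.0 × 1.414³ = 53.7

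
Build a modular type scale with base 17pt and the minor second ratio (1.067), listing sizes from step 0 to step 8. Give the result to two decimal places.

17.00pt, 18.14pt, 19.35pt, 20.65pt, 22.03pt, 23.51pt, 25.09pt, 26.77pt, 28.56pt

Step 0: 17pt
Step 1: 17.0 × 1.067 = 18.14
Step 2: 17.0 × 1.067² = 19.35
Step 3: 17.0 × 1.067³ = 20.65
Step 4: 17.0 × 1.067⁴ = 22.03
Step 5: 17.0 × 1.067⁵ = 23.51
Step 6: 17.0 × 1.067⁶ = 25.09
Step 7: 17.0 × 1.067⁷ = 26.77
Step 8: 17.0 × 1.067⁸ = 28.56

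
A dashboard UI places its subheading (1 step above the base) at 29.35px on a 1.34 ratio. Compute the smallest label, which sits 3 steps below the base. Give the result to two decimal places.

9.10px

29.35 ÷ 1.34⁴ = 29.35 ÷ 3.22418 ≈ 9.103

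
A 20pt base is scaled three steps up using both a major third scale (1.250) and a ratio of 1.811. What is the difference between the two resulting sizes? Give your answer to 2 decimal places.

Major third: 20.0 × 1.250³ = 39.0625pt
At 1.811: 20.0 × 1.811³ = 118.7915pt
Difference: 118.7915 − 39.0625 = 79.7290pt

79.73pt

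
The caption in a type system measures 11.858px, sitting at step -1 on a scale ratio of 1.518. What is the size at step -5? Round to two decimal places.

2.23px

11.858 ÷ 1.518⁴ = 11.858 ÷ 5.30991 ≈ 2.233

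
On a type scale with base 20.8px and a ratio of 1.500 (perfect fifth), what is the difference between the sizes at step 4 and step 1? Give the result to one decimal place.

Step 1: 20.8 × 1.500 = 31.200px
Step 4: 20.8 × 1.500⁴ = 105.300px
Difference: 105.300 − 31.200 = 74.100px

74.1px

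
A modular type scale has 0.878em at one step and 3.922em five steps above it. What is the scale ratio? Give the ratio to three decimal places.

1.349

The ratio satisfies 0.878 × r⁵ = 3.922, so r = (3.922 / 0.878)^(1/5).
r = 4.4670^(1/5) ≈ 1.3490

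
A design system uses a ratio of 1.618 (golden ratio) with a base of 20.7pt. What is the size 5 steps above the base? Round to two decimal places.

20.7 × 1.618⁵ = 20.7 × 11.08901 ≈ 229.54

229.54pt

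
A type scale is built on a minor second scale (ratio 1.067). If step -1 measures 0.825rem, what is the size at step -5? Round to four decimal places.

0.825 ÷ 1.067⁴ = 0.825 ÷ 1.29616 ≈ 0.6365

0.6365rem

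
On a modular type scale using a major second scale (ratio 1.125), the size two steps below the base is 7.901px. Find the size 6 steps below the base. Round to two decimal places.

Moving from step -2 to step -6 is 4 steps down, so divide by r⁴.
7.901 ÷ 1.125⁴ = 7.901 ÷ 1.60181 ≈ 4.933

4.93px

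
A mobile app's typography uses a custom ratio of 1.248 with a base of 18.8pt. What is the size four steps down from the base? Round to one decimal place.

A modular type scale is a geometric sequence: sizeₙ = base × rⁿ.
18.8 ÷ 1.248⁴ = 18.8 ÷ 2.42582 ≈ 7.75

7.7pt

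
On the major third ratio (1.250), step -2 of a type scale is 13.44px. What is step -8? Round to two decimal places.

13.44 ÷ 1.250⁶ = 13.44 ÷ 3.81470 ≈ 3.523

3.52px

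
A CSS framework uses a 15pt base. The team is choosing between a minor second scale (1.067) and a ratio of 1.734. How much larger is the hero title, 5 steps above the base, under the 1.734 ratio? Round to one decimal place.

Minor second: 15.0 × 1.067⁵ = 20.745pt
At 1.734: 15.0 × 1.734⁵ = 235.146pt
Difference: 235.146 − 20.745 = 214.401pt

214.4pt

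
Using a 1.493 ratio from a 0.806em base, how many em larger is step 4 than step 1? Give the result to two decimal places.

Step 1: 0.806 × 1.493 = 1.2034em
Step 4: 0.806 × 1.493⁴ = 4.0047em
Difference: 4.0047 − 1.2034 = 2.8013em

2.80em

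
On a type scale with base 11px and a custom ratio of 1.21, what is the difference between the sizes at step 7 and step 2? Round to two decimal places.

25.67px

Step 2: 11.0 × 1.21² = 16.1051px
Step 7: 11.0 × 1.21⁷ = 41.7725px
Difference: 41.7725 − 16.1051 = 25.6674px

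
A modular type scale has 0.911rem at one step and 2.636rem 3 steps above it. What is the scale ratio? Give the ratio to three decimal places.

1.425

r³ = 2.636 / 0.911, so r = (2.636/0.911)^(1/3).
r = 2.8935^(1/3) ≈ 1.4250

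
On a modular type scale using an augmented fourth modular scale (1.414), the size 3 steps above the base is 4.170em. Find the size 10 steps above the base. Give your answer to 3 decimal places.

4.170 × 1.414⁷ = 4.170 × 11.30175 ≈ 47.128

47.128em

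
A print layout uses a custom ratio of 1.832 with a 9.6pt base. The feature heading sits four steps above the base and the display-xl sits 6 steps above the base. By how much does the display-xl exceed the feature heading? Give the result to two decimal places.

Step 4: 9.6 × 1.832⁴ = 108.1367pt
Step 6: 9.6 × 1.832⁶ = 362.9310pt
Difference: 362.9310 − 108.1367 = 254.7943pt

254.79pt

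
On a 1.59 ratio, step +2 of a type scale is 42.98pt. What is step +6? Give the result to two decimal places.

274.70pt

Moving from step +2 to step +6 is 4 steps up, so multiply by r⁴.
42.98 × 1.59⁴ = 42.98 × 6.39129 ≈ 274.698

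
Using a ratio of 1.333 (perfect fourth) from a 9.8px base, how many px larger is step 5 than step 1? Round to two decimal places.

Step 1: 9.8 × 1.333 = 13.0634px
Step 5: 9.8 × 1.333⁵ = 41.2455px
Difference: 41.2455 − 13.0634 = 28.1821px

28.18px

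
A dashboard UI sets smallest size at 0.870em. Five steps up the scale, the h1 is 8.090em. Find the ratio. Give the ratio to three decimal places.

The ratio satisfies 0.870 × r⁵ = 8.090, so r = (8.090 / 0.870)^(1/5).
r = 9.2989^(1/5) ≈ 1.5620

1.562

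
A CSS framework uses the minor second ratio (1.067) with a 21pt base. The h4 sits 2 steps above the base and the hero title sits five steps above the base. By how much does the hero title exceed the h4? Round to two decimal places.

Step 2: 21.0 × 1.067² = 23.9083pt
Step 5: 21.0 × 1.067⁵ = 29.0430pt
Difference: 29.0430 − 23.9083 = 5.1347pt

5.13pt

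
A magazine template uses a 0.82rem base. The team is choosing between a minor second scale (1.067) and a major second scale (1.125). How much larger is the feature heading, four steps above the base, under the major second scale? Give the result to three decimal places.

Minor second: 0.82 × 1.067⁴ = 1.06285rem
Major second: 0.82 × 1.125⁴ = 1.31348rem
Difference: 1.31348 − 1.06285 = 0.25063rem

0.251rem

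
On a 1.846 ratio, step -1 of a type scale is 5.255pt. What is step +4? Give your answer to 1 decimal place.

Moving from step -1 to step +4 is 5 steps up, so multiply by r⁵.
5.255 × 1.846⁵ = 5.255 × 21.43673 ≈ 112.650

112.7pt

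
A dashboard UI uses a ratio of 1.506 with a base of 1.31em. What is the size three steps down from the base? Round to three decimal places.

1.31 ÷ 1.506³ = 1.31 ÷ 3.41566 ≈ 0.384

0.384em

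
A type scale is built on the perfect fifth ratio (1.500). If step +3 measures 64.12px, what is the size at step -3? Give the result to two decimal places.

5.63px

The gap is -3 − (3) = -6 steps, so the factor is 1.500^-6.
64.12 ÷ 1.500⁶ = 64.12 ÷ 11.39062 ≈ 5.629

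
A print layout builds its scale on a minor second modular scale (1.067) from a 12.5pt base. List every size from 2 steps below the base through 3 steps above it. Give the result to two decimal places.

Step -2: 12.5 ÷ 1.067² = 10.98
Step -1: 12.5 ÷ 1.067 = 11.72
Step 0: 12.5pt
Step 1: 12.5 × 1.067 = 13.34
Step 2: 12.5 × 1.067² = 14.23
Step 3: 12.5 × 1.067³ = 15.18

10.98pt, 11.72pt, 12.50pt, 13.34pt, 14.23pt, 15.18pt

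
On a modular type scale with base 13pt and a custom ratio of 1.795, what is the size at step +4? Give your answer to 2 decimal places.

A modular type scale is a geometric sequence: sizeₙ = base × rⁿ.
13.0 × 1.795⁴ = 13.0 × 10.38145 ≈ 134.96

134.96pt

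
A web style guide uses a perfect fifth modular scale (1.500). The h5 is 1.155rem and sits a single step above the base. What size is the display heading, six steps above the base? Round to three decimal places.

1.155 × 1.500⁵ = 1.155 × 7.59375 ≈ 8.771

8.771rem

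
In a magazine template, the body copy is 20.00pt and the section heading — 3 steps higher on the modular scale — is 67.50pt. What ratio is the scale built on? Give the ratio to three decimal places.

r³ = 67.50 / 20.00, so r = (67.50/20.00)^(1/3).
r = 3.3750^(1/3) ≈ 1.5000

1.500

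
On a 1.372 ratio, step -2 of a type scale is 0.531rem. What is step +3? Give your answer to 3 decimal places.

2.581rem

0.531 × 1.372⁵ = 0.531 × 4.86150 ≈ 2.581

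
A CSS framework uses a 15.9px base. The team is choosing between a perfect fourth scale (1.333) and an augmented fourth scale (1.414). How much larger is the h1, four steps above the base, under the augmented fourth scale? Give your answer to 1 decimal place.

Perfect fourth: 15.9 × 1.333⁴ = 50.202px
Augmented fourth: 15.9 × 1.414⁴ = 63.562px
Difference: 63.562 − 50.202 = 13.360px

13.4px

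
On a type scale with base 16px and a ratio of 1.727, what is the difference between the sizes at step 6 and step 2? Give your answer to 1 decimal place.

Step 2: 16.0 × 1.727² = 47.720px
Step 6: 16.0 × 1.727⁶ = 424.496px
Difference: 424.496 − 47.720 = 376.776px

376.8px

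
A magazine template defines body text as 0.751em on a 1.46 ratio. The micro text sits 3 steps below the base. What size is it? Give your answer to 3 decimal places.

0.241em

A modular type scale is a geometric sequence: sizeₙ = base × rⁿ.
0.751 ÷ 1.46³ = 0.751 ÷ 3.11214 ≈ 0.241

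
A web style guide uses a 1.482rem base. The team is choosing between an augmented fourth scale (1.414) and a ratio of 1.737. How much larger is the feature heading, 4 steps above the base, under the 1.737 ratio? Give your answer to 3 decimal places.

7.567rem

Augmented fourth: 1.482 × 1.414⁴ = 5.92442rem
At 1.737: 1.482 × 1.737⁴ = 13.49110rem
Difference: 13.49110 − 5.92442 = 7.56668rem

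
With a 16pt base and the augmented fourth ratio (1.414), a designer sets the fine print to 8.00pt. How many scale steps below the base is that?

2

1.414ⁿ = 16 / 8.00 = 2.0000
n = ln(2.0000) / ln(1.414) = 0.6931 / 0.3464 ≈ 2.00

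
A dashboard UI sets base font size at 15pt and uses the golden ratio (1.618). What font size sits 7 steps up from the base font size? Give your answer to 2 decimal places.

15.0 × 1.618⁷ = 15.0 × 29.03017 ≈ 435.45

435.45pt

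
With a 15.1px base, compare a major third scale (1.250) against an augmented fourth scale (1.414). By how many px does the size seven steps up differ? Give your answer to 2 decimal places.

Major third: 15.1 × 1.250⁷ = 72.0024px
Augmented fourth: 15.1 × 1.414⁷ = 170.6565px
Difference: 170.6565 − 72.0024 = 98.6541px

98.65px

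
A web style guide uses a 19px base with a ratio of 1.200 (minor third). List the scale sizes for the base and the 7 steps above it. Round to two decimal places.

19.00px, 22.80px, 27.36px, 32.83px, 39.40px, 47.28px, 56.73px, 68.08px

Step 0: 19px
Step 1: 19.0 × 1.200 = 22.80
Step 2: 19.0 × 1.200² = 27.36
Step 3: 19.0 × 1.200³ = 32.83
Step 4: 19.0 × 1.200⁴ = 39.40
Step 5: 19.0 × 1.200⁵ = 47.28
Step 6: 19.0 × 1.200⁶ = 56.73
Step 7: 19.0 × 1.200⁷ = 68.08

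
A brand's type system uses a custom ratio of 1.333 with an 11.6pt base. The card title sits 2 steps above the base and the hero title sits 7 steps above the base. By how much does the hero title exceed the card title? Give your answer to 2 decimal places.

66.14pt

Step 2: 11.6 × 1.333² = 20.6119pt
Step 7: 11.6 × 1.333⁷ = 86.7499pt
Difference: 86.7499 − 20.6119 = 66.1380pt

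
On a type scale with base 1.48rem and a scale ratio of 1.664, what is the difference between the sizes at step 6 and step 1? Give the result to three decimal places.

28.956rem

Step 1: 1.48 × 1.664 = 2.46272rem
Step 6: 1.48 × 1.664⁶ = 31.41823rem
Difference: 31.41823 − 2.46272 = 28.95551rem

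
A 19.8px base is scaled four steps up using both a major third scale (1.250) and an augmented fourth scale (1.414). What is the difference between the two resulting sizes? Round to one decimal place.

Major third: 19.8 × 1.250⁴ = 48.340px
Augmented fourth: 19.8 × 1.414⁴ = 79.152px
Difference: 79.152 − 48.340 = 30.812px

30.8px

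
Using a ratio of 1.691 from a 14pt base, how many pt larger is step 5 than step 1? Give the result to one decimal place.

Step 1: 14.0 × 1.691 = 23.674pt
Step 5: 14.0 × 1.691⁵ = 193.574pt
Difference: 193.574 − 23.674 = 169.900pt

169.9pt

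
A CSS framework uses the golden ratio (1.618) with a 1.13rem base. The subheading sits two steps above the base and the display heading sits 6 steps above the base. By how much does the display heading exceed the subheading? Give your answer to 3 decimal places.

Step 2: 1.13 × 1.618² = 2.95825rem
Step 6: 1.13 × 1.618⁶ = 20.27447rem
Difference: 20.27447 − 2.95825 = 17.31622rem

17.316rem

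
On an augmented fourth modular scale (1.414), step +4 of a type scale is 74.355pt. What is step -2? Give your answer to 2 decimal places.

9.30pt

The gap is -2 − (4) = -6 steps, so the factor is 1.414^-6.
74.355 ÷ 1.414⁶ = 74.355 ÷ 7.99275 ≈ 9.303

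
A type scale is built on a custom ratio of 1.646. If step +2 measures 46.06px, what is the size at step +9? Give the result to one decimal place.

1507.8px

Moving from step +2 to step +9 is 7 steps up, so multiply by r⁷.
46.06 × 1.646⁷ = 46.06 × 32.73473 ≈ 1507.762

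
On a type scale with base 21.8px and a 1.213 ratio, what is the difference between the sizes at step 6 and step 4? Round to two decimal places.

Step 4: 21.8 × 1.213⁴ = 47.1954px
Step 6: 21.8 × 1.213⁶ = 69.4419px
Difference: 69.4419 − 47.1954 = 22.2465px

22.25px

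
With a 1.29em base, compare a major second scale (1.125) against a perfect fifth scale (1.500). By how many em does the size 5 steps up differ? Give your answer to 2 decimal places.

Major second: 1.29 × 1.125⁵ = 2.3246em
Perfect fifth: 1.29 × 1.500⁵ = 9.7959em
Difference: 9.7959 − 2.3246 = 7.4713em

7.47em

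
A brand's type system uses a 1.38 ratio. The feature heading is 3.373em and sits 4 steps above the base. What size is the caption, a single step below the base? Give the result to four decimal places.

0.6739em

Moving from step +4 to step -1 is 5 steps down, so divide by r⁵.
3.373 ÷ 1.38⁵ = 3.373 ÷ 5.00490 ≈ 0.6739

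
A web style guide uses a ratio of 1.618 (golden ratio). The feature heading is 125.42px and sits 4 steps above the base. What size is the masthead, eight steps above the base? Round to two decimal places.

859.57px

Moving from step +4 to step +8 is 4 steps up, so multiply by r⁴.
125.42 × 1.618⁴ = 125.42 × 6.85353 ≈ 859.569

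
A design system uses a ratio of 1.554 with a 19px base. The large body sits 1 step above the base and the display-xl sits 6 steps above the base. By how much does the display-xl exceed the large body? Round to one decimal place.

Step 1: 19.0 × 1.554 = 29.526px
Step 6: 19.0 × 1.554⁶ = 267.584px
Difference: 267.584 − 29.526 = 238.058px

238.1px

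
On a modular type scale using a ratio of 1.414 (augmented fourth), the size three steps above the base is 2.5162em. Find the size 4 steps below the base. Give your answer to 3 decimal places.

0.223em

2.5162 ÷ 1.414⁷ = 2.5162 ÷ 11.30175 ≈ 0.223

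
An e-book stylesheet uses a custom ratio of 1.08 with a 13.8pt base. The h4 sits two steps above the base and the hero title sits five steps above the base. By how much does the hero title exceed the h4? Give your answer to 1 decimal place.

4.2pt

Step 2: 13.8 × 1.08² = 16.096pt
Step 5: 13.8 × 1.08⁵ = 20.277pt
Difference: 20.277 − 16.096 = 4.181pt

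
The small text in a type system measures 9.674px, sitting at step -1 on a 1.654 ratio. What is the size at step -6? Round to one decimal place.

0.8px

9.674 ÷ 1.654⁵ = 9.674 ÷ 12.37877 ≈ 0.781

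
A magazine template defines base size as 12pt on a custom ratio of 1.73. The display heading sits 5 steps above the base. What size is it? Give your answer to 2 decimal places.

Every step multiplies by the scale ratio.
12.0 × 1.73⁵ = 12.0 × 15.49639 ≈ 185.96

185.96pt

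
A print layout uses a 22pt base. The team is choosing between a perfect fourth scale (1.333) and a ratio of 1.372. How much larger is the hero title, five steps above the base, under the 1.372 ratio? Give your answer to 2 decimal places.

Perfect fourth: 22.0 × 1.333⁵ = 92.5920pt
At 1.372: 22.0 × 1.372⁵ = 106.9531pt
Difference: 106.9531 − 92.5920 = 14.3611pt

14.36pt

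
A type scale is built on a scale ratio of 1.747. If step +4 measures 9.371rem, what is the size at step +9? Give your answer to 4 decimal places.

152.4932rem

9.371 × 1.747⁵ = 9.371 × 16.27288 ≈ 152.4932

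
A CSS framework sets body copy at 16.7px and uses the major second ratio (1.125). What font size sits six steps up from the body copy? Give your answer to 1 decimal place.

Each step on a modular scale multiplies by the ratio, so the size n steps from the base is base × ratioⁿ.
16.7 × 1.125⁶ = 16.7 × 2.02729 ≈ 33.86

33.9px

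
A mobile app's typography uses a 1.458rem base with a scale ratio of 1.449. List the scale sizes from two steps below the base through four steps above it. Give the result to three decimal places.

0.694rem, 1.006rem, 1.458rem, 2.113rem, 3.061rem, 4.436rem, 6.427rem

Step -2: 1.458 ÷ 1.449² = 0.694
Step -1: 1.458 ÷ 1.449 = 1.006
Step 0: 1.458rem
Step 1: 1.458 × 1.449 = 2.113
Step 2: 1.458 × 1.449² = 3.061
Step 3: 1.458 × 1.449³ = 4.436
Step 4: 1.458 × 1.449⁴ = 6.427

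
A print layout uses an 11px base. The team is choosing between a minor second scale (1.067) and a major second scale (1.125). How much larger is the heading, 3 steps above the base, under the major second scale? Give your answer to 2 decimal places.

2.30px

Minor second: 11.0 × 1.067³ = 13.3624px
Major second: 11.0 × 1.125³ = 15.6621px
Difference: 15.6621 − 13.3624 = 2.2997px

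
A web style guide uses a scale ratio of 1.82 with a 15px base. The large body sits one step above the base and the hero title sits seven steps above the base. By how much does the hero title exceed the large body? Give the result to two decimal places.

Step 1: 15.0 × 1.82 = 27.3000px
Step 7: 15.0 × 1.82⁷ = 992.1812px
Difference: 992.1812 − 27.3000 = 964.8812px

964.88px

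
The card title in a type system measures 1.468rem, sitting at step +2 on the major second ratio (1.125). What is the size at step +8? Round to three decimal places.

1.468 × 1.125⁶ = 1.468 × 2.02729 ≈ 2.976

2.976rem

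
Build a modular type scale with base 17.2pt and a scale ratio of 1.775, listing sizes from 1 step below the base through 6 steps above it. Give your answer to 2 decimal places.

9.69pt, 17.20pt, 30.53pt, 54.19pt, 96.19pt, 170.73pt, 303.05pt, 537.92pt

Step -1: 17.2 ÷ 1.775 = 9.69
Step 0: 17.2pt
Step 1: 17.2 × 1.775 = 30.53
Step 2: 17.2 × 1.775² = 54.19
Step 3: 17.2 × 1.775³ = 96.19
Step 4: 17.2 × 1.775⁴ = 170.73
Step 5: 17.2 × 1.775⁵ = 303.05
Step 6: 17.2 × 1.775⁶ = 537.92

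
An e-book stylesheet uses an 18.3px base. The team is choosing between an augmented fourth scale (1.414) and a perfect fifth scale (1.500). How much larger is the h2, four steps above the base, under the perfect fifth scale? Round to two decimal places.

Augmented fourth: 18.3 × 1.414⁴ = 73.1558px
Perfect fifth: 18.3 × 1.500⁴ = 92.6437px
Difference: 92.6437 − 73.1558 = 19.4879px

19.49px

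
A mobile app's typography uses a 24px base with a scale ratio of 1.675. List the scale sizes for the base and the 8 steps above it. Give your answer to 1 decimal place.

Step 0: 24px
Step 1: 24.0 × 1.675 = 40.2
Step 2: 24.0 × 1.675² = 67.3
Step 3: 24.0 × 1.675³ = 112.8
Step 4: 24.0 × 1.675⁴ = 188.9
Step 5: 24.0 × 1.675⁵ = 316.4
Step 6: 24.0 × 1.675⁶ = 530.0
Step 7: 24.0 × 1.675⁷ = 887.8
Step 8: 24.0 × 1.675⁸ = 1487.1

24.0px, 40.2px, 67.3px, 112.8px, 188.9px, 316.4px, 530.0px, 887.8px, 1487.1px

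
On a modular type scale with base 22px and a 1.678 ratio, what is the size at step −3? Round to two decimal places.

Every step multiplies by the scale ratio.
22.0 ÷ 1.678³ = 22.0 ÷ 4.72472 ≈ 4.66

4.66px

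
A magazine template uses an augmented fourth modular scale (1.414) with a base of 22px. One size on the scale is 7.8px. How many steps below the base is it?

1.414ⁿ = 22 / 7.8 = 2.8205
n = ln(2.8205) / ln(1.414) = 1.0369 / 0.3464 ≈ 2.99

3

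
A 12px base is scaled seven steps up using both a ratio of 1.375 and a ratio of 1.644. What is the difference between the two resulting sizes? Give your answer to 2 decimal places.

277.98px

At 1.375: 12.0 × 1.375⁷ = 111.5065px
At 1.644: 12.0 × 1.644⁷ = 389.4879px
Difference: 389.4879 − 111.5065 = 277.9814px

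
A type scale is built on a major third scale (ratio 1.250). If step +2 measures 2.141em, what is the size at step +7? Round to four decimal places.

6.5338em

2.141 × 1.250⁵ = 2.141 × 3.05176 ≈ 6.5338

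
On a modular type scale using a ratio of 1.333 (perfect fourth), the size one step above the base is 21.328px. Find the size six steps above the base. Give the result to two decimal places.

21.328 × 1.333⁵ = 21.328 × 4.20873 ≈ 89.764

89.76px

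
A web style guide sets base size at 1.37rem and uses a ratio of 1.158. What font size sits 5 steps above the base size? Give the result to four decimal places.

A modular type scale is a geometric sequence: sizeₙ = base × rⁿ.
1.37 × 1.158⁵ = 1.37 × 2.08230 ≈ 2.8527

2.8527rem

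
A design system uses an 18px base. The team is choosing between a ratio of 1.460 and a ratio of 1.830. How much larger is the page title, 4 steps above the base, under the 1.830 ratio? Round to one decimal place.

120.1px

At 1.460: 18.0 × 1.460⁴ = 81.787px
At 1.830: 18.0 × 1.830⁴ = 201.872px
Difference: 201.872 − 81.787 = 120.085px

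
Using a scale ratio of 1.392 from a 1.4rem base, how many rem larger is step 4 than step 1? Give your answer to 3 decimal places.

Step 1: 1.4 × 1.392 = 1.94880rem
Step 4: 1.4 × 1.392⁴ = 5.25636rem
Difference: 5.25636 − 1.94880 = 3.30756rem

3.308rem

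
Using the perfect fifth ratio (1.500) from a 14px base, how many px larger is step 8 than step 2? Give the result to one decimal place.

Step 2: 14.0 × 1.500² = 31.500px
Step 8: 14.0 × 1.500⁸ = 358.805px
Difference: 358.805 − 31.500 = 327.305px

327.3px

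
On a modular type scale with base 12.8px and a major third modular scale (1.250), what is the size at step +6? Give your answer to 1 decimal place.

48.8px

12.8 × 1.250⁶ = 12.8 × 3.81470 ≈ 48.83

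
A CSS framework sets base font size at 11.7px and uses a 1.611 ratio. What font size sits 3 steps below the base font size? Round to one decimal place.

Every step multiplies by the scale ratio.
11.7 ÷ 1.611³ = 11.7 ÷ 4.18106 ≈ 2.80

2.8px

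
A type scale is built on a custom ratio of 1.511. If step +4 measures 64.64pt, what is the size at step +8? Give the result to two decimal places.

Moving from step +4 to step +8 is 4 steps up, so multiply by r⁴.
64.64 × 1.511⁴ = 64.64 × 5.21264 ≈ 336.945

336.95pt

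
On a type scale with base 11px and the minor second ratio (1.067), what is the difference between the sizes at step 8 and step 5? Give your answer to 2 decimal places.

Step 5: 11.0 × 1.067⁵ = 15.2130px
Step 8: 11.0 × 1.067⁸ = 18.4803px
Difference: 18.4803 − 15.2130 = 3.2673px

3.27px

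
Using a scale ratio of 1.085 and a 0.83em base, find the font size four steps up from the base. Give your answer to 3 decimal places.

1.150em

Every step multiplies by the scale ratio.
0.83 × 1.085⁴ = 0.83 × 1.38586 ≈ 1.150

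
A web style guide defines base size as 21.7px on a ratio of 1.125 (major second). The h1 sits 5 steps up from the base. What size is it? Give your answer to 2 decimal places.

21.7 × 1.125⁵ = 21.7 × 1.80203 ≈ 39.10

39.10px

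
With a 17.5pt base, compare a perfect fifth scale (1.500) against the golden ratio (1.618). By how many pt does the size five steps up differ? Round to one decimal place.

61.2pt

Perfect fifth: 17.5 × 1.500⁵ = 132.891pt
Golden ratio: 17.5 × 1.618⁵ = 194.058pt
Difference: 194.058 − 132.891 = 61.167pt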